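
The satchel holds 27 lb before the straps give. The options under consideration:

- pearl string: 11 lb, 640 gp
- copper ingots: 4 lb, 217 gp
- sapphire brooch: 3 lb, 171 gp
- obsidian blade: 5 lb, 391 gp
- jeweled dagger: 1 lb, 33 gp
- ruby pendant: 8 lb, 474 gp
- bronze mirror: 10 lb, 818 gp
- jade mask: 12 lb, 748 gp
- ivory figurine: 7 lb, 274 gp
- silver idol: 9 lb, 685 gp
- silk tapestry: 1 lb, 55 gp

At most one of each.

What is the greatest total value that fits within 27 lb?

Sapphire brooch + obsidian blade + bronze mirror + silver idol uses 27 of the 27 lb and totals 2065.
Nothing else within 27 lb beats 2065.

2065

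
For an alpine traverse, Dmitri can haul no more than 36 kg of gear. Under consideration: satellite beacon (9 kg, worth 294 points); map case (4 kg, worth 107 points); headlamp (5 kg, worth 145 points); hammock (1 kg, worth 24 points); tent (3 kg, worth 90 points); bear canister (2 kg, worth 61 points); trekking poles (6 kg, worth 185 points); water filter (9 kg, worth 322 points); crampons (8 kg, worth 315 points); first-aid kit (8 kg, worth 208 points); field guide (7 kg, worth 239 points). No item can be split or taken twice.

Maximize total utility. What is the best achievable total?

1260

Taking the top-ratio items first gives satellite beacon + hammock + bear canister + water filter + crampons + field guide for 1255 (36 kg).
The 3 kg tied up in hammock and bear canister is better spent on tent — total rises to 1260 (36 kg).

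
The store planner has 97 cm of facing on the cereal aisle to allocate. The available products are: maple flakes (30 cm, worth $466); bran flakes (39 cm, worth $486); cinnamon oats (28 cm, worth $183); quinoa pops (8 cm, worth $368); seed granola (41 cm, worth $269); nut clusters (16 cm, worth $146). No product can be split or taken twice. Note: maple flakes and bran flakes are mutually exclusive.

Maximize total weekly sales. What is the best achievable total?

1249

Taking maple flakes + quinoa pops + seed granola + nut clusters: 95 cm used, 1249 in weekly sales.
That's the maximum — no feasible swap from here does better than 1249.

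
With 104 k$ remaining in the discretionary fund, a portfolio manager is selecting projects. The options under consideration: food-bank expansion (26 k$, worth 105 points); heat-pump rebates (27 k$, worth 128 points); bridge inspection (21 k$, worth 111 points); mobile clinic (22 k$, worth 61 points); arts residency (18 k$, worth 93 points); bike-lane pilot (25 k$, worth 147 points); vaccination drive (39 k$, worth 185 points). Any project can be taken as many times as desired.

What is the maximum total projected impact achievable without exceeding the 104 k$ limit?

4×bike-lane pilot uses 100 of the 104 k$ and totals 588.
That's the maximum — no swap from here does better than 588.

588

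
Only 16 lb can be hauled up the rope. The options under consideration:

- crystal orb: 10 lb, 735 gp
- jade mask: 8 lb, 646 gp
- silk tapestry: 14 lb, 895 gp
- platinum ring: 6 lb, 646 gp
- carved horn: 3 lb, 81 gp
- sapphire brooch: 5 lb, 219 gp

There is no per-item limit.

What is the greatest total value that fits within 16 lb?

1381

Density check — platinum ring 107.67, jade mask 80.75, crystal orb 73.50, silk tapestry 63.93 are the best per lb.
Greedy by ratio would take 2×platinum ring + carved horn: 15 lb used, total 1373.
The 9 lb tied up in platinum ring and carved horn is better spent on crystal orb — total rises to 1381 (16 lb).
That's the maximum — no swap from here does better than 1381.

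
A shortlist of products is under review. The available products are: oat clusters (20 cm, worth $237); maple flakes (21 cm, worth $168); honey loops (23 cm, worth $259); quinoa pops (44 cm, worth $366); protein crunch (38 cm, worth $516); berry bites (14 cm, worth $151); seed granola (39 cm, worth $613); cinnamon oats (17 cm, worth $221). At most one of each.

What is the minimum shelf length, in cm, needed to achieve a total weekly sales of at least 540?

39

Need the lightest bundle worth ≥ 540.
seed granola: 613 weekly sales at 39 cm.
Any bundle with less than 39 cm falls short of 540.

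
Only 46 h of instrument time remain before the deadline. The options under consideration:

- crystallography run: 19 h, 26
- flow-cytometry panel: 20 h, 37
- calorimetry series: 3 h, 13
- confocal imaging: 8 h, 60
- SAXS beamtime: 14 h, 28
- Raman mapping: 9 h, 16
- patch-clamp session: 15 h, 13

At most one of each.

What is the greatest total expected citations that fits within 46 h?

Taking flow-cytometry panel + calorimetry series + confocal imaging + SAXS beamtime: 45 h used, 138 in expected citations.
Next best is crystallography run + calorimetry series + confocal imaging + SAXS beamtime at 127 (44 h) — short by 11.

138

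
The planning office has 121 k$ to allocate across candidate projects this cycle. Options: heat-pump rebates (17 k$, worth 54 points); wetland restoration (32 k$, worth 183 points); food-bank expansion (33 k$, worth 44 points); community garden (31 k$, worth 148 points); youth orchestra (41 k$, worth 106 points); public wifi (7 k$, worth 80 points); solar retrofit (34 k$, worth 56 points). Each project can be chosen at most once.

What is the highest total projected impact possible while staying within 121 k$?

Ranking by ratio (projected impact/k$): public wifi 11.43, wetland restoration 5.72, community garden 4.77, heat-pump rebates 3.18.
Taking heat-pump rebates + wetland restoration + community garden + public wifi + solar retrofit: 121 k$ used, 521 in projected impact.
Next best is wetland restoration + community garden + youth orchestra + public wifi at 517 (111 k$) — short by 4.

521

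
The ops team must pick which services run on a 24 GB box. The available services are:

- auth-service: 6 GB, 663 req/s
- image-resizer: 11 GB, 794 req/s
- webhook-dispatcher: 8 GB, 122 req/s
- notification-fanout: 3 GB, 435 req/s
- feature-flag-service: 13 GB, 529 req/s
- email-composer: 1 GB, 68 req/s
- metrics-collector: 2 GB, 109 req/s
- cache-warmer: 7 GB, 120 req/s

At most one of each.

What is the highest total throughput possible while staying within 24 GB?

2069

Best packing: auth-service + image-resizer + notification-fanout + email-composer + metrics-collector — 23 GB, 2069 total.
Every other selection either busts 24 GB or fails to beat 2069.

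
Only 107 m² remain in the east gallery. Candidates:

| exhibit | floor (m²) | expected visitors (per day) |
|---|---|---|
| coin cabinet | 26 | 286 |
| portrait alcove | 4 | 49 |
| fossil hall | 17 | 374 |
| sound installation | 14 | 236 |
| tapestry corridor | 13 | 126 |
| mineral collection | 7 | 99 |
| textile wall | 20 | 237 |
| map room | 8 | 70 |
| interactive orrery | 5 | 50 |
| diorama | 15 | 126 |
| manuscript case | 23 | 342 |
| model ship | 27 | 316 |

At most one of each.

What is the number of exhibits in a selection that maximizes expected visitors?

6

The maximum expected visitors within 107 m² is 1574.
coin cabinet + fossil hall + sound installation + mineral collection + textile wall + manuscript case hits 1574 at 107 m².
All optima have 6 exhibits.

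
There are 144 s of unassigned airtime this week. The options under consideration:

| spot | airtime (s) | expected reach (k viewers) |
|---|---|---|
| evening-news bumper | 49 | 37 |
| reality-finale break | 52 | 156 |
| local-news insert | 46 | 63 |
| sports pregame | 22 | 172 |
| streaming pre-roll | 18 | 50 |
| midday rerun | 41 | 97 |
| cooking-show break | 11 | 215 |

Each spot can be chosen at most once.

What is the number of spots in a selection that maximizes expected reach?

The maximum expected reach within 144 s is 690.
For example reality-finale break + sports pregame + streaming pre-roll + midday rerun + cooking-show break achieves it, using 144 s.
All optima have 5 spots.

5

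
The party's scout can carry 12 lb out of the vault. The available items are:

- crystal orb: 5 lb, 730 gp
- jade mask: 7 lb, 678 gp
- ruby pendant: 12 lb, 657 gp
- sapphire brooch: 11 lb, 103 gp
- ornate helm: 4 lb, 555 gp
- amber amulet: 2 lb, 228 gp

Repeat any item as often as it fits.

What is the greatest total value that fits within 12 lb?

1688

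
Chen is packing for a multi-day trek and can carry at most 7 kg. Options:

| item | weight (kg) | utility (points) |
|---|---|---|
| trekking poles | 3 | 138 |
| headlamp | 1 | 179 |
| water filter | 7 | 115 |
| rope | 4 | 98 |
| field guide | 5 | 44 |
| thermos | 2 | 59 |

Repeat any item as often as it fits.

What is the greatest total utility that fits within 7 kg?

1253

The ratio ordering already packs tightly: 7×headlamp, 7 kg, 1253.
That's the maximum — no swap from here does better than 1253.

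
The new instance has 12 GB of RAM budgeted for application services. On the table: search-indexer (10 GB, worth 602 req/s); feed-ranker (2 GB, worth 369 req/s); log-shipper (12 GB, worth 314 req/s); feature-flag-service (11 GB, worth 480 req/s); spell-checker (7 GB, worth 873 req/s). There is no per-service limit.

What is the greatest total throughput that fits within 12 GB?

2214

Density check — feed-ranker 184.50, spell-checker 124.71, search-indexer 60.20, feature-flag-service 43.64 are the best per GB.
6×feed-ranker uses 12 of the 12 GB and totals 2214.
That's the maximum — no swap from here does better than 2214.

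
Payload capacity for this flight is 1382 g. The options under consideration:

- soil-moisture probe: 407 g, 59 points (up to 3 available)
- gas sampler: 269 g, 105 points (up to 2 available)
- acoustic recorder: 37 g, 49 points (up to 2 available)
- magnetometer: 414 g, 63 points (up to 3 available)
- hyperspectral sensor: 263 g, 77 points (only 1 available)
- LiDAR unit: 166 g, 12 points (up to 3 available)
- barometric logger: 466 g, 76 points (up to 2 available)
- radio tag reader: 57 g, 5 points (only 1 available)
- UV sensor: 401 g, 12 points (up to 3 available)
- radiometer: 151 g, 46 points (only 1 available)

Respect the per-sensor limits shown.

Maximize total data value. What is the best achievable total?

461

The ratio heuristic lands on 2×gas sampler + 2×acoustic recorder + hyperspectral sensor + LiDAR unit + radio tag reader + radiometer (448) but leaves 133 g idle.
Dropping LiDAR unit and radio tag reader and radiometer frees 374 g; slotting in barometric logger (466 g) lifts the total to 461 at 1341 g.
The spare 41 g is too small for any remaining sensor, and no exchange beats 461.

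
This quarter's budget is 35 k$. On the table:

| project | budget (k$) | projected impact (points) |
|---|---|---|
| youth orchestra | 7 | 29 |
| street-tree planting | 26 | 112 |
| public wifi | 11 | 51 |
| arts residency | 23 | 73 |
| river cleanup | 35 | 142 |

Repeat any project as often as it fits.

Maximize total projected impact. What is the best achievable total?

153

3×public wifi uses 33 of the 35 k$ and totals 153.
Nothing else within 35 k$ beats 153.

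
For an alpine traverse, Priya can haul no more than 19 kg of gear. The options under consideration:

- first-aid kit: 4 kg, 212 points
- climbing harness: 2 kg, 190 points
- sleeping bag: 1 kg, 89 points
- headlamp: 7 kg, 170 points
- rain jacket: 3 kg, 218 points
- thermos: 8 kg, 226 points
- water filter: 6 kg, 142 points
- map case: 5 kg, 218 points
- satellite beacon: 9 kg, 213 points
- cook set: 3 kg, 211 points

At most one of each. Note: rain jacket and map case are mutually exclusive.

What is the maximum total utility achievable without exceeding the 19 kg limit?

Best packing: first-aid kit + climbing harness + sleeping bag + rain jacket + water filter + cook set — 19 kg, 1062 total.
That's the maximum — no feasible swap from here does better than 1062.

1062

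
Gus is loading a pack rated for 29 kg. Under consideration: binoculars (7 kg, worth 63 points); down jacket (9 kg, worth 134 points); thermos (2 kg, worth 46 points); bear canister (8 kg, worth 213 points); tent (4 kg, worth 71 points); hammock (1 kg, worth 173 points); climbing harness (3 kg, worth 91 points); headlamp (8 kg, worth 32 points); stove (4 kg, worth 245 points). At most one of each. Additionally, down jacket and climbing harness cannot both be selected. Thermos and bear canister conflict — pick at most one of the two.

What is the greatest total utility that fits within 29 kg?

856

Taking binoculars + bear canister + tent + hammock + climbing harness + stove: 27 kg used, 856 in utility.
No other feasible combination exceeds 856.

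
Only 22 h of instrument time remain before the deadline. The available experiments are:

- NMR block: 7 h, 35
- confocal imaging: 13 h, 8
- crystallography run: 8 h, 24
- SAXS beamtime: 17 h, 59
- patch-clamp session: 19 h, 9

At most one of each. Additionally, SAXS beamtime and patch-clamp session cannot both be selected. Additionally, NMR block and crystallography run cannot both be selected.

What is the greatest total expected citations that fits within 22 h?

59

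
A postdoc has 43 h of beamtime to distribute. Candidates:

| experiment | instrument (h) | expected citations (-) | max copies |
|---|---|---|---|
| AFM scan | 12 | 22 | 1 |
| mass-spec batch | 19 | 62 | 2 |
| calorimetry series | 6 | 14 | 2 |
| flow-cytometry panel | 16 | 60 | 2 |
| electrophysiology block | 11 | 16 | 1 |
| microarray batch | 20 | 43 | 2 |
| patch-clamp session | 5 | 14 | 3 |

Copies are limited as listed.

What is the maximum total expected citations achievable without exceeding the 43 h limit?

148

The ratio ordering already packs tightly: 2×flow-cytometry panel + 2×patch-clamp session, 42 h, 148.
Every other selection either busts 43 h or exceeds an availability limit or fails to beat 148.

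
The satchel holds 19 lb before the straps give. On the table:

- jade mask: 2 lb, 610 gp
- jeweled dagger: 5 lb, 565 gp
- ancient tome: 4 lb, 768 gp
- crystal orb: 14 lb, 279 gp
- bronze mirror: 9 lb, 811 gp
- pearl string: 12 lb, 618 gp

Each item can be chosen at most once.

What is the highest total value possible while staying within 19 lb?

Greedy by ratio would take jade mask + jeweled dagger + ancient tome: 11 lb used, total 1943.
Dropping jeweled dagger frees 5 lb; slotting in bronze mirror (9 lb) lifts the total to 2189 at 15 lb.

2189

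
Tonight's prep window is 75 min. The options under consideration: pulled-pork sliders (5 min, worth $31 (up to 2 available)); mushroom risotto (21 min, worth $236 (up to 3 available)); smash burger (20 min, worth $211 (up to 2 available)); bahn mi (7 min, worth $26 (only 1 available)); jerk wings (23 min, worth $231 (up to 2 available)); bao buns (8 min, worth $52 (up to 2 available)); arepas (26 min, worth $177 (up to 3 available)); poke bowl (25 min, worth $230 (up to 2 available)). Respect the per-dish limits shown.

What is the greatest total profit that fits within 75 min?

Density check — mushroom risotto 11.24, smash burger 10.55, jerk wings 10.04, poke bowl 9.20 are the best per min.
Taking the top-ratio dishes first gives 3×mushroom risotto + bao buns for 760 (71 min).
The 8 min tied up in bao buns is better spent on 2×pulled-pork sliders — total rises to 770 (73 min).

770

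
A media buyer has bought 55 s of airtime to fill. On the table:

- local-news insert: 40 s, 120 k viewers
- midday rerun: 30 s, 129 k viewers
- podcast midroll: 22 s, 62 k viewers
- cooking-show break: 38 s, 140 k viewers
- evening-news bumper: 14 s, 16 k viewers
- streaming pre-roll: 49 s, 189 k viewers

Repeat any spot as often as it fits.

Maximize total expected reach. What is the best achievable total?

Best packing: midday rerun + podcast midroll — 52 s, 191 total.
The spare 3 s is too small for any remaining spot, and no exchange beats 191.

191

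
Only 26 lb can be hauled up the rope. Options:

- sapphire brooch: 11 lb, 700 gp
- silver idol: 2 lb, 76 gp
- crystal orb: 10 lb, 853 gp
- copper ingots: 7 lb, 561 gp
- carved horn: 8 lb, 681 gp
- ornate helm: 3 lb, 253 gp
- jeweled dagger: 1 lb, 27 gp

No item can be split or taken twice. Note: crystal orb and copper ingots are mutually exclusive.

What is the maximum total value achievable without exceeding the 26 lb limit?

1942

By value per lb: crystal orb 85.30, carved horn 85.12, ornate helm 84.33 lead.
A density-first pass picks silver idol + crystal orb + carved horn + ornate helm + jeweled dagger — 1890 at 24 lb.
Reworking the packing: sapphire brooch + copper ingots + carved horn uses 26 lb and improves the total to 1942.
An exhaustive check of the 128 subsets confirms 1942.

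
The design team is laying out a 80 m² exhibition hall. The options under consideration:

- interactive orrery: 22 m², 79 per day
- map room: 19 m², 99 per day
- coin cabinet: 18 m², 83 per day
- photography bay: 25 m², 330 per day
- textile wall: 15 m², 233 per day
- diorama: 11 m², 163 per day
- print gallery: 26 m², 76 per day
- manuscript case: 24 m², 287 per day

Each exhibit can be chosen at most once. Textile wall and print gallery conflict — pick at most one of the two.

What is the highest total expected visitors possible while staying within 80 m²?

1013

The ratio ordering already packs tightly: photography bay + textile wall + diorama + manuscript case, 75 m², 1013.
An exhaustive check of the 256 subsets confirms 1013.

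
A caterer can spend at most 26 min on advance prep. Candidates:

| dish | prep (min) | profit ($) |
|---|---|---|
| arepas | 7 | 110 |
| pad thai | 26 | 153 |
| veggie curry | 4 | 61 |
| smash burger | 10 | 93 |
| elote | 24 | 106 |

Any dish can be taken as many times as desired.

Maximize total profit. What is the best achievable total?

Taking the top-ratio dishes first gives 3×arepas + veggie curry for 391 (25 min).
Dropping arepas frees 7 min; slotting in 2×veggie curry (8 min) lifts the total to 403 at 26 min.
Every other selection either busts 26 min or fails to beat 403.

403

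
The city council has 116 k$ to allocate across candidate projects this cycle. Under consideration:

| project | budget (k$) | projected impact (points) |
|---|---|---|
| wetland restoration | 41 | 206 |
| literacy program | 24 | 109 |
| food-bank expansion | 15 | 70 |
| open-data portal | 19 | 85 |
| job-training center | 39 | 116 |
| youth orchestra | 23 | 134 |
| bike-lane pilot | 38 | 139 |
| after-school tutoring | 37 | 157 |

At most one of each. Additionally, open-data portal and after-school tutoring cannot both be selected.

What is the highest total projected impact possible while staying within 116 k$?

567

The ratio heuristic lands on wetland restoration + literacy program + food-bank expansion + youth orchestra (519) but leaves 13 k$ idle.
Dropping literacy program frees 24 k$; slotting in after-school tutoring (37 k$) lifts the total to 567 at 116 k$.
Next best is wetland restoration + literacy program + open-data portal + youth orchestra at 534 (107 k$) — short by 33.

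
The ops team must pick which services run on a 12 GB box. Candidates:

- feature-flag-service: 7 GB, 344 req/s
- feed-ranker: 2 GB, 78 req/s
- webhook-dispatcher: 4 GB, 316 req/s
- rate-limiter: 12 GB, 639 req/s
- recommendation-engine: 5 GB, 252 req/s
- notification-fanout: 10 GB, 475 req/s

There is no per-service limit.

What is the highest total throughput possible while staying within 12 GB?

948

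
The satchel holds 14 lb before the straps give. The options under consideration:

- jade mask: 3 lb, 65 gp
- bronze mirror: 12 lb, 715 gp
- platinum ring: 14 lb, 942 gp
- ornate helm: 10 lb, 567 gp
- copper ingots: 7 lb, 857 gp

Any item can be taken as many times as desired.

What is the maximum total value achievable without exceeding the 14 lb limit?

Ranking by ratio (value/lb): copper ingots 122.43, platinum ring 67.29, bronze mirror 59.58, ornate helm 56.70.
The ratio ordering already packs tightly: 2×copper ingots, 14 lb, 1714.

1714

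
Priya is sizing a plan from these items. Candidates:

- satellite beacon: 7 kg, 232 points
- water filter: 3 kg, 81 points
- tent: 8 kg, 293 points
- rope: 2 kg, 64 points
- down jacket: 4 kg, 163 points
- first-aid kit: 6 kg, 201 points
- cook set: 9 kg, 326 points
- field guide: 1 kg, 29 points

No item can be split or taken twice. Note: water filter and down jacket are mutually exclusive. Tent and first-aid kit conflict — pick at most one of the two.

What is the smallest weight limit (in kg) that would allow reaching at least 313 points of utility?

Look for the lowest-weight combination reaching 313.
Taking cook set gives 326 (≥ 313) for 9 kg.
Any bundle with less than 9 kg falls short of 313.

9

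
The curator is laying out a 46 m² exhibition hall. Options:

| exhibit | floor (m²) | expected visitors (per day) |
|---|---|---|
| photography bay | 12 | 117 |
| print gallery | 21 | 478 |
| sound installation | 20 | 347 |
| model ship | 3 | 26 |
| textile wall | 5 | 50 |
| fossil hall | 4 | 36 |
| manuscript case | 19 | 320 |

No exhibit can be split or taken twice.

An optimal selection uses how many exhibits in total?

3

The maximum expected visitors within 46 m² is 875.
For example print gallery + sound installation + textile wall achieves it, using 46 m².
Any selection reaching 875 contains exactly 3 exhibits.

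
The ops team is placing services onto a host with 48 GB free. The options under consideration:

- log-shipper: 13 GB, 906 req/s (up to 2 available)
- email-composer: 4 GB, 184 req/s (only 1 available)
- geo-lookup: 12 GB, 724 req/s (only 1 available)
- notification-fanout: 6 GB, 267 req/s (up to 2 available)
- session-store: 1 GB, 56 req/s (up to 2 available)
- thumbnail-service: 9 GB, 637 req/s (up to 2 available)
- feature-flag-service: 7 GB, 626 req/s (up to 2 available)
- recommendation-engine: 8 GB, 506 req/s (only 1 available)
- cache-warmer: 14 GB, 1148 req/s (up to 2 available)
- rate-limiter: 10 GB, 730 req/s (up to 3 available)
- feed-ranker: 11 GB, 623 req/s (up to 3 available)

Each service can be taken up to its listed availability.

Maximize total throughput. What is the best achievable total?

Ranking by ratio (throughput/GB): feature-flag-service 89.43, cache-warmer 82.00, rate-limiter 73.00.
Greedy by ratio would take email-composer + 2×session-store + 2×feature-flag-service + 2×cache-warmer: 48 GB used, total 3844.
Dropping email-composer and 2×session-store and cache-warmer frees 20 GB; slotting in 2×rate-limiter (20 GB) lifts the total to 3860 at 48 GB.
No other feasible combination exceeds 3860.

3860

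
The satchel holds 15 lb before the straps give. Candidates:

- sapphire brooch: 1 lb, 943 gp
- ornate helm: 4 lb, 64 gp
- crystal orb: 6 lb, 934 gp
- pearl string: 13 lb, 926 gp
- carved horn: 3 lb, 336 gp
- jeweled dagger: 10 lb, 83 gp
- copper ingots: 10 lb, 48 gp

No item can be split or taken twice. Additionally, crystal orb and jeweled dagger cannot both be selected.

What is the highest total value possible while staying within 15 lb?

2277

Taking sapphire brooch + ornate helm + crystal orb + carved horn: 14 lb used, 2277 in value.
The closest alternative, sapphire brooch + crystal orb + carved horn, reaches only 2213.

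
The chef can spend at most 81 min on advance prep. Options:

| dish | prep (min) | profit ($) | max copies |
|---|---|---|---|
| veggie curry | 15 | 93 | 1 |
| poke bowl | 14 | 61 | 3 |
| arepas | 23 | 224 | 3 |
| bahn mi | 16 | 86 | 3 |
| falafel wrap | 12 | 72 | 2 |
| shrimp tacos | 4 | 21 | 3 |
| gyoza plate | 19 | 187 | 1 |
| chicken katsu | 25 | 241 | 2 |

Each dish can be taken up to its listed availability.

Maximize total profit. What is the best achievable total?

748

Taking the top-ratio dishes first gives veggie curry + 2×arepas + gyoza plate for 728 (80 min).
But arepas + 2×shrimp tacos + 2×chicken katsu fits in 81 min and reaches 748.
Every other selection either busts 81 min or exceeds an availability limit or fails to beat 748.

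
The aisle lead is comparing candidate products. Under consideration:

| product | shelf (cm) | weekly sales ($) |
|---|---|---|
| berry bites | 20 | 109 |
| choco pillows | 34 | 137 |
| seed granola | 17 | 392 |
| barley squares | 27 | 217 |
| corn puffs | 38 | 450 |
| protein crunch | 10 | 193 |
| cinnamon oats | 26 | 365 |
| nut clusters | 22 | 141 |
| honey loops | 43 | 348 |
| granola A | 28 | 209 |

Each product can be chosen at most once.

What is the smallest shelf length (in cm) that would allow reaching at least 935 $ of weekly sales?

Look for the lowest-shelf combination reaching 935.
seed granola + protein crunch + cinnamon oats reaches 950 using 53 cm.
Below 53 cm the best achievable stays under 935.

53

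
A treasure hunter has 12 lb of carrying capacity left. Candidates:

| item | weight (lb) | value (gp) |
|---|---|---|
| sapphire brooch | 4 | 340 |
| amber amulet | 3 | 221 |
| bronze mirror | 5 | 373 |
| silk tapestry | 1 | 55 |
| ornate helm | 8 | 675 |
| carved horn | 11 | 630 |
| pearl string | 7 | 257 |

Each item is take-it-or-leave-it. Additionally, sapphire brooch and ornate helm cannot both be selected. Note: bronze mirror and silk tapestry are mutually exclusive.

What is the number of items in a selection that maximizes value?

3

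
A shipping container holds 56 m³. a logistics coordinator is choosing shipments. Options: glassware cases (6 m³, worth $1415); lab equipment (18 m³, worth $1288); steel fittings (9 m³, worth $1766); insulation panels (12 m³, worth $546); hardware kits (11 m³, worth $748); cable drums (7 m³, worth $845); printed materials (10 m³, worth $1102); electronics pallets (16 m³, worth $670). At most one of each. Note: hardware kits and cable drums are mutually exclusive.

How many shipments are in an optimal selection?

5

Best achievable revenue is 6416.
One optimal bundle: glassware cases + lab equipment + steel fittings + cable drums + printed materials (50 m³).
Any selection reaching 6416 contains exactly 5 shipments.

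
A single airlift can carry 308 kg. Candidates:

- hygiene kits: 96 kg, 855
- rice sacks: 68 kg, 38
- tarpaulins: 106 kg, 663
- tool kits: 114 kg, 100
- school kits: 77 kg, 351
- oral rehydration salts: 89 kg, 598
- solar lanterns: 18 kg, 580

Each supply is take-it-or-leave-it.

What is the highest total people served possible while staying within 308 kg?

Density check — solar lanterns 32.22, hygiene kits 8.91, oral rehydration salts 6.72 are the best per kg.
Taking the top-ratio supplies first gives hygiene kits + school kits + oral rehydration salts + solar lanterns for 2384 (280 kg).
Dropping oral rehydration salts frees 89 kg; slotting in tarpaulins (106 kg) lifts the total to 2449 at 297 kg.
Every other selection either busts 308 kg or fails to beat 2449.

2449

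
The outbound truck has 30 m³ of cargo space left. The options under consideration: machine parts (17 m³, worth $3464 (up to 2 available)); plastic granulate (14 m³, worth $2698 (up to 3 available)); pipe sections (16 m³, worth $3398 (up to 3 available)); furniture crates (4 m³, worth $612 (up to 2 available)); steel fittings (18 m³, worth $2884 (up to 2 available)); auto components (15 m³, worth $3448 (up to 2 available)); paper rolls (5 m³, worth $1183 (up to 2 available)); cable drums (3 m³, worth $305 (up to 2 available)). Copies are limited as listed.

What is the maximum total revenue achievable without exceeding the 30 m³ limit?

6896

Density check — paper rolls 236.60, auto components 229.87, pipe sections 212.38 are the best per m³.
Filling by ratio: furniture crates + auto components + 2×paper rolls for 6426, with 1 m³ left unused.
Dropping furniture crates and 2×paper rolls frees 14 m³; slotting in auto components (15 m³) lifts the total to 6896 at 30 m³.
No other feasible combination exceeds 6896.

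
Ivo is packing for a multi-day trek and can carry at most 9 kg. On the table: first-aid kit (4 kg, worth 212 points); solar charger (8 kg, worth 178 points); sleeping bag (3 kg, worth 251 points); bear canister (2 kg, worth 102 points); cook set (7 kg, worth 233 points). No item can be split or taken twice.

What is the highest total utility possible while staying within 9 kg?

565

Best packing: first-aid kit + sleeping bag + bear canister — 9 kg, 565 total.
Next best is first-aid kit + sleeping bag at 463 (7 kg) — short by 102.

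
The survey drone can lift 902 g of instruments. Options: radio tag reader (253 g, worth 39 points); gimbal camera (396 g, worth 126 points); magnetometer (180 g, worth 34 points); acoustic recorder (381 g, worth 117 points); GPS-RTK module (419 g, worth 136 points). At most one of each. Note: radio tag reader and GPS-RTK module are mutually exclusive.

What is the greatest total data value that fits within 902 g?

262

Best packing: gimbal camera + GPS-RTK module — 815 g, 262 total.
Next best is acoustic recorder + GPS-RTK module at 253 (800 g) — short by 9.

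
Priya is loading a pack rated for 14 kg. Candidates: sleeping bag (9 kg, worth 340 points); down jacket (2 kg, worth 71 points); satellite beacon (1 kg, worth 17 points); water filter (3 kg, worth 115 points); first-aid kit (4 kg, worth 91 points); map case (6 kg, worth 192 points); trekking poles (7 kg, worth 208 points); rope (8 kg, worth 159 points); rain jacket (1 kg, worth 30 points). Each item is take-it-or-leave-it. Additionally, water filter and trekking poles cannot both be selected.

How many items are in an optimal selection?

3

Optimal total is 526.
One optimal bundle: sleeping bag + down jacket + water filter (14 kg).
All optima have 3 items.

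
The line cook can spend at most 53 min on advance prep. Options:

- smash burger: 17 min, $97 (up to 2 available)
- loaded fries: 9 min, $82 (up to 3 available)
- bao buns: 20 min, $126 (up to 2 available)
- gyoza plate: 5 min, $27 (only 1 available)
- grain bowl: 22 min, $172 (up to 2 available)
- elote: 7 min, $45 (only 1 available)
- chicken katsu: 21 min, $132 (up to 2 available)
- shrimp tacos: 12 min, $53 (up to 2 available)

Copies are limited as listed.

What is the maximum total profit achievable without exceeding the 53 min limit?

426

Taking the top-ratio dishes first gives 3×loaded fries + grain bowl for 418 (49 min).
Replace 2×loaded fries with grain bowl: the trade gains 8 net, giving 426 at 53 min.
Every other selection either busts 53 min or exceeds an availability limit or fails to beat 426.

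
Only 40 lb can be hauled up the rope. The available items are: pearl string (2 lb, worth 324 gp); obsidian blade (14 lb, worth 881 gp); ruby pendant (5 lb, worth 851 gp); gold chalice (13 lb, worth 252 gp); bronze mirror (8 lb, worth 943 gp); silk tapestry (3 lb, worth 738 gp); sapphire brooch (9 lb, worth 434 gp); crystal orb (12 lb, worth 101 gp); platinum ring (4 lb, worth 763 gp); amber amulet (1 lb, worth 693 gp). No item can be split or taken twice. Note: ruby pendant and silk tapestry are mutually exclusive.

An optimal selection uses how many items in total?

6

Optimal total is 4455.
pearl string + obsidian blade + ruby pendant + bronze mirror + platinum ring + amber amulet hits 4455 at 34 lb.
Every optimal selection uses 6 items.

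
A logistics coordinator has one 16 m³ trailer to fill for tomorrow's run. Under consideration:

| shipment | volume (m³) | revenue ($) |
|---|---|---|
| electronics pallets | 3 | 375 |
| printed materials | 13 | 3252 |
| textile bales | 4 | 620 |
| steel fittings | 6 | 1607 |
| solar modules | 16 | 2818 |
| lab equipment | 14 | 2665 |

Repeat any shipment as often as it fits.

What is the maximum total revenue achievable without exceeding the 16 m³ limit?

Ranking by ratio (revenue/m³): steel fittings 267.83, printed materials 250.15, lab equipment 190.36, solar modules 176.12.
The ratio ordering already packs tightly: textile bales + 2×steel fittings, 16 m³, 3834.

3834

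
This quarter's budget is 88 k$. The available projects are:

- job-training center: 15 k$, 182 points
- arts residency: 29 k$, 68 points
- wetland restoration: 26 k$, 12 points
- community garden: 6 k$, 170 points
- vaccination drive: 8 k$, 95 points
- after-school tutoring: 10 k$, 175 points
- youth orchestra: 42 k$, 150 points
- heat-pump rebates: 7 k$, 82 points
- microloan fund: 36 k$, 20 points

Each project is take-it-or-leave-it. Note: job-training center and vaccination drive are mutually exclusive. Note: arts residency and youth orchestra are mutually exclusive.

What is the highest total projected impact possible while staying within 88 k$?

759

Job-training center + community garden + after-school tutoring + youth orchestra + heat-pump rebates uses 80 of the 88 k$ and totals 759.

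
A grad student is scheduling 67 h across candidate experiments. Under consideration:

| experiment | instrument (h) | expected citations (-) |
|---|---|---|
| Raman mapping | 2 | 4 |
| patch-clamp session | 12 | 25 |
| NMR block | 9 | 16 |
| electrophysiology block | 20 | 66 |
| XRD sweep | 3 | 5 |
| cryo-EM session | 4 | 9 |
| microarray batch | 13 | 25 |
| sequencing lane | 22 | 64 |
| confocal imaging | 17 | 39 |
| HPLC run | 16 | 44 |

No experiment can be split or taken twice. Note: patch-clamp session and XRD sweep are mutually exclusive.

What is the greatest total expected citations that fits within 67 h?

192

Taking Raman mapping + electrophysiology block + XRD sweep + cryo-EM session + sequencing lane + HPLC run: 67 h used, 192 in expected citations.
Nothing else feasible within 67 h beats 192.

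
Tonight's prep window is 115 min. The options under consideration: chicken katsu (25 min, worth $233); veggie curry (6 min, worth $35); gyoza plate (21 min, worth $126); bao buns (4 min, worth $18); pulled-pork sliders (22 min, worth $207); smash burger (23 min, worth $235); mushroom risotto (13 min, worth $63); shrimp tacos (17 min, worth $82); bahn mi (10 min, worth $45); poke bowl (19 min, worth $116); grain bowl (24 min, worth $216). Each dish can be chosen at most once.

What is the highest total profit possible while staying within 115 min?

1017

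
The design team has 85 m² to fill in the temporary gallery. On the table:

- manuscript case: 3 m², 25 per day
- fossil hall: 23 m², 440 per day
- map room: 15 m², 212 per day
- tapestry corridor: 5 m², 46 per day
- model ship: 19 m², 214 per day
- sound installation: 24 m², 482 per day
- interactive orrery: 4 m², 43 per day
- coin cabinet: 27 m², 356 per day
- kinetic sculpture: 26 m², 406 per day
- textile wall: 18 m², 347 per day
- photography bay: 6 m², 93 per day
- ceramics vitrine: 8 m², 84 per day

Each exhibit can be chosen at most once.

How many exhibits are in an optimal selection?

The maximum expected visitors within 85 m² is 1527.
fossil hall + map room + tapestry corridor + sound installation + textile wall hits 1527 at 85 m².
Every optimal selection uses 5 exhibits.

5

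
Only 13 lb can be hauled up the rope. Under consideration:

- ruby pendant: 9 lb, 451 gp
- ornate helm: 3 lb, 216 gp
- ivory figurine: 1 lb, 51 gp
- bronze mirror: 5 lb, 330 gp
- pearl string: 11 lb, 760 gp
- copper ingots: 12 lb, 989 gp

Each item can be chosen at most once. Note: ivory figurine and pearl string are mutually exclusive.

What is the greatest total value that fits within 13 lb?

1040

Ranking by ratio (value/lb): copper ingots 82.42, ornate helm 72.00, pearl string 69.09.
Taking ivory figurine + copper ingots: 13 lb used, 1040 in value.
Next best is copper ingots at 989 (12 lb) — short by 51.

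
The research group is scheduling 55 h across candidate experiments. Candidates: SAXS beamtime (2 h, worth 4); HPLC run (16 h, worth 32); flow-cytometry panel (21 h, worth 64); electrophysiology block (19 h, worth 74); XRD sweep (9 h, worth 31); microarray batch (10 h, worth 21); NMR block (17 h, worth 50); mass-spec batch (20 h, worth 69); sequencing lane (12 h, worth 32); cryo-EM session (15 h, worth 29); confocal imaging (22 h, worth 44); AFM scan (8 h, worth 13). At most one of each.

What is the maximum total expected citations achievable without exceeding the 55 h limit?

By expected citations per h: electrophysiology block 3.89, mass-spec batch 3.45, XRD sweep 3.44, flow-cytometry panel 3.05 lead.
Filling by ratio: SAXS beamtime + electrophysiology block + XRD sweep + mass-spec batch for 178, with 5 h left unused.
The 9 h tied up in XRD sweep is better spent on sequencing lane — total rises to 179 (53 h).

179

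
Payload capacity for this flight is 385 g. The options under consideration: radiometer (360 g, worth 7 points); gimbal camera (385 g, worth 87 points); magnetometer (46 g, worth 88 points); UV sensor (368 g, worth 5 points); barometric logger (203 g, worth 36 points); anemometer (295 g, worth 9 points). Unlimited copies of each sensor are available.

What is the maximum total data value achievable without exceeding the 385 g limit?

By data value per g: magnetometer 1.91, gimbal camera 0.23, barometric logger 0.18, anemometer 0.03 lead.
8×magnetometer uses 368 of the 385 g and totals 704.
That's the maximum — no swap from here does better than 704.

704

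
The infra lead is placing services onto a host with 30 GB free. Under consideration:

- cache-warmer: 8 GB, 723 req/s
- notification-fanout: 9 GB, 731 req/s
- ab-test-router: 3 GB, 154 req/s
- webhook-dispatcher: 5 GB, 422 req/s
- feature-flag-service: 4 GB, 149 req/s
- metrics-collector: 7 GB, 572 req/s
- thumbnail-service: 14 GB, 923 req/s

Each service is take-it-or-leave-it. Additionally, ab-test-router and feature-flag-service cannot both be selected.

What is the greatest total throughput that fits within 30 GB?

2448

Best packing: cache-warmer + notification-fanout + webhook-dispatcher + metrics-collector — 29 GB, 2448 total.
Nothing else feasible within 30 GB beats 2448.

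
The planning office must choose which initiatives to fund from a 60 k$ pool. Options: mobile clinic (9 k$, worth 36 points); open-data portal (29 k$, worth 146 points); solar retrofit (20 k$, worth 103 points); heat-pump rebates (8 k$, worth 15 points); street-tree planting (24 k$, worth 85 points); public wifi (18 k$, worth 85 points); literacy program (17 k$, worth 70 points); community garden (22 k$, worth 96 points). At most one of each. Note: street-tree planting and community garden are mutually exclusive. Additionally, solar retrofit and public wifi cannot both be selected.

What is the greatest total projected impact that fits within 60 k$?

285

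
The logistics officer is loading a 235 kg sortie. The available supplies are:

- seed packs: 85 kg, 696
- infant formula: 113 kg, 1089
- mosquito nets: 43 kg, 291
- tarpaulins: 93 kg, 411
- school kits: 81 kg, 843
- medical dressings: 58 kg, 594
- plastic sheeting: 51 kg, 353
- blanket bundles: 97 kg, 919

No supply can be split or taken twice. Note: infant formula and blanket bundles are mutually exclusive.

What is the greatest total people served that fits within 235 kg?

By people served per kg: school kits 10.41, medical dressings 10.24, infant formula 9.64, blanket bundles 9.47 lead.
Best packing: seed packs + school kits + medical dressings — 224 kg, 2133 total.

2133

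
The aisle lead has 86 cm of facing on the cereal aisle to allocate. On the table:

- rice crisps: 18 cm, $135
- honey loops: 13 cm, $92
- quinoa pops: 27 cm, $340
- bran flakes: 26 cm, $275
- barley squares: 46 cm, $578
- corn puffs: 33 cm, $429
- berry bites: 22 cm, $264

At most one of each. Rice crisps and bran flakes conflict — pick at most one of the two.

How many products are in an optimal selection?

3

Best achievable weekly sales is 1044.
One optimal bundle: quinoa pops + bran flakes + corn puffs (86 cm).
All optima have 3 products.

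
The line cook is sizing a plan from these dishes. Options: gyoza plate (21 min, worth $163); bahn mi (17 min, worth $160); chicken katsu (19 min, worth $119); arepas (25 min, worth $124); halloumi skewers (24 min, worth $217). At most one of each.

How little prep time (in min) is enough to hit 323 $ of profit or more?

38

Need the lightest bundle worth ≥ 323.
gyoza plate + bahn mi reaches 323 using 38 min.
Any bundle with less than 38 min falls short of 323.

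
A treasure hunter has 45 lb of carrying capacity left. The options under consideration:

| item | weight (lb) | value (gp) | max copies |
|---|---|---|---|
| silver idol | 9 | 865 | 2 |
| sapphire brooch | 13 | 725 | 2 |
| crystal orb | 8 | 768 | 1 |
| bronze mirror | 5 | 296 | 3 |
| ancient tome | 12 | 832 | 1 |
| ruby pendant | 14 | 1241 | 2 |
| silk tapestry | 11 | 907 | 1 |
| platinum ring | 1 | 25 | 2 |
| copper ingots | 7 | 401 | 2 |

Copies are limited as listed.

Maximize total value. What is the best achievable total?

Taking the top-ratio items first gives 2×silver idol + crystal orb + bronze mirror + ruby pendant for 4035 (45 lb).
Dropping silver idol and bronze mirror frees 14 lb; slotting in ruby pendant (14 lb) lifts the total to 4115 at 45 lb.
That's the maximum — no swap from here does better than 4115.

4115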